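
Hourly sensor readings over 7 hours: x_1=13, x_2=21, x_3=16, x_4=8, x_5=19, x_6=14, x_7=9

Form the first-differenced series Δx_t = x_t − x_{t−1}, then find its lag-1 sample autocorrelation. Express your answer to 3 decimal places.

First differences Δx: 8, -5, -8, 11, -5, -5
Mean of differences = -0.6667
Numerator Σ(Δx_t−Δx̄)(Δx_{t+1}−Δx̄) = -123.1111
Denominator Σ(Δx_t−Δx̄)² = 321.3333
r_1(Δx) = -123.1111 / 321.3333 = -0.383

-0.383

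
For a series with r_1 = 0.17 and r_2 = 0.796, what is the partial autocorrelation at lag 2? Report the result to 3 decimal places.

φ_{22} = (r_2 − r_1²) / (1 − r_1²)
r_1² = (0.17)² = 0.0289
Numerator = 0.796 − 0.0289 = 0.7671; denominator = 1 − 0.0289 = 0.9711
φ_{22} = 0.7671 / 0.9711 = 0.790

0.790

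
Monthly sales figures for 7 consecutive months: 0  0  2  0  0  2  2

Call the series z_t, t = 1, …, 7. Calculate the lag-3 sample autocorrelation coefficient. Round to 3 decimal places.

0.262

Mean z̄ = (0 + 0 + 2 + 0 + 0 + 2 + 2)/7 = 0.8571
Deviations from mean: -0.8571, -0.8571, 1.1429, -0.8571, -0.8571, 1.1429, 1.1429
Σ(z_t−z̄)(z_{t+3}−z̄) = (0.7347) + (0.7347) + (1.3061) + (-0.9796) = 1.7959
Denominator Σ(z_t−z̄)² = 6.8571
r_3 = 1.7959 / 6.8571 = 0.262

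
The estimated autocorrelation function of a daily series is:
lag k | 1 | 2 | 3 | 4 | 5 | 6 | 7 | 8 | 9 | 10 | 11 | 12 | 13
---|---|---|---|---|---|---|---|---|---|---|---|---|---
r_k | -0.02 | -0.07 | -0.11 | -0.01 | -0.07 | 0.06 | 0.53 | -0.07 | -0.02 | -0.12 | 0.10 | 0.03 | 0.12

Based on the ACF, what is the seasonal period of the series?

The largest autocorrelation is r_7 = 0.53; the remaining lags stay at or below 0.12.
The dominant spike at lag 7 indicates a seasonal period of 7.

7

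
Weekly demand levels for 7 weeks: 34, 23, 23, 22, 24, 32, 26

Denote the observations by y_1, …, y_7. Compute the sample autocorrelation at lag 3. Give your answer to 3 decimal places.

Mean ȳ = (34 + 23 + 23 + 22 + 24 + 32 + 26)/7 = 26.2857
Deviations from mean: 7.7143, -3.2857, -3.2857, -4.2857, -2.2857, 5.7143, -0.2857
Σ(y_t−ȳ)(y_{t+3}−ȳ) = (-33.0612) + (7.5102) + (-18.7755) + (1.2245) = -43.1020
Denominator Σ(y_t−ȳ)² = 137.4286
r_3 = -43.1020 / 137.4286 = -0.314

-0.314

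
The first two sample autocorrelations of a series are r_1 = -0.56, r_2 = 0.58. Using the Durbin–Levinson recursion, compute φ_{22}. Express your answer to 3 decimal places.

φ_{22} = (r_2 − r_1²) / (1 − r_1²)
r_1² = (-0.56)² = 0.3136
Numerator = 0.58 − 0.3136 = 0.2664; denominator = 1 − 0.3136 = 0.6864
φ_{22} = 0.2664 / 0.6864 = 0.388

0.388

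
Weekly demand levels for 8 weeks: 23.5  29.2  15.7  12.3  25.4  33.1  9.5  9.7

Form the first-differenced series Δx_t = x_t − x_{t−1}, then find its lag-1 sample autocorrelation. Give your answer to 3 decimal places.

-0.207

First differences Δx: 5.7, -13.5, -3.4, 13.1, 7.7, -23.6, 0.2
Mean of differences = -1.9714
Numerator Σ(Δx_t−Δx̄)(Δx_{t+1}−Δx̄) = -203.8837
Denominator Σ(Δx_t−Δx̄)² = 986.9943
r_1(Δx) = -203.8837 / 986.9943 = -0.207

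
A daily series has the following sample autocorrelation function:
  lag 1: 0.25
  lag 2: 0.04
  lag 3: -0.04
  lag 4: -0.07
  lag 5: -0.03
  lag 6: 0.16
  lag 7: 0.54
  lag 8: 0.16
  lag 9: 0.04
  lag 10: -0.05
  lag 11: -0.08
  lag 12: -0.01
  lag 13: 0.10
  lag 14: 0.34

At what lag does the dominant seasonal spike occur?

7

The largest autocorrelation is r_7 = 0.54, with a weaker echo at lag 14 (0.34); the remaining lags stay at or below 0.25. The elevated value at lag 1 (0.25), dropping to 0.04 at lag 2, reflects decaying short-term dependence rather than seasonality.
The dominant spike at lag 7 indicates a seasonal period of 7.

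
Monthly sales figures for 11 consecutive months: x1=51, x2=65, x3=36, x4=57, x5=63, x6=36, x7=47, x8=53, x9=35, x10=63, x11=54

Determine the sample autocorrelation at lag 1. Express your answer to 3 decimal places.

-0.434

Mean x̄ = (51 + 65 + 36 + 57 + 63 + 36 + 47 + 53 + 35 + 63 + 54)/11 = 50.9091
Numerator Σ_{t=1}^{10}(x_t−x̄)(x_{t+1}−x̄) = -544.3719
Denominator Σ(x_t−x̄)² = 1254.9091
r_1 = -544.3719 / 1254.9091 = -0.434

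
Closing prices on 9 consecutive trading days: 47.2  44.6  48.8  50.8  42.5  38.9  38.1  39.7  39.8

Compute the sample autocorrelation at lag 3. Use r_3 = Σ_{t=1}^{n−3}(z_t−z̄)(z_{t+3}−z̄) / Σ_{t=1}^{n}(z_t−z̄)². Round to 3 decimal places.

-0.096

Mean z̄ = (47.2 + 44.6 + 48.8 + 50.8 + 42.5 + 38.9 + 38.1 + 39.7 + 39.8)/9 = 43.3778
Numerator Σ_{t=1}^{6}(z_t−z̄)(z_{t+3}−z̄) = -16.9070
Denominator Σ(z_t−z̄)² = 175.5956
r_3 = -16.9070 / 175.5956 = -0.096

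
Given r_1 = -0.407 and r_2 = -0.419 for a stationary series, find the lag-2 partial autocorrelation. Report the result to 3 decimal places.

-0.701

φ_{22} = (r_2 − r_1²) / (1 − r_1²)
r_1² = (-0.407)² = 0.165649
Numerator = -0.419 − 0.1656 = -0.5846; denominator = 1 − 0.1656 = 0.8344
φ_{22} = -0.5846 / 0.8344 = -0.701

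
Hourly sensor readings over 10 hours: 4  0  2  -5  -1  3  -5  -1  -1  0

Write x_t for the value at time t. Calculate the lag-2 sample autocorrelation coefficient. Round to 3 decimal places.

-0.064

Mean x̄ = (4 + 0 + 2 − 5 − 1 + 3 − 5 − 1 − 1 + 0)/10 = -0.4000
Numerator Σ_{t=1}^{8}(x_t−x̄)(x_{t+2}−x̄) = -5.1200
Denominator Σ(x_t−x̄)² = 80.4000
r_2 = -5.1200 / 80.4000 = -0.064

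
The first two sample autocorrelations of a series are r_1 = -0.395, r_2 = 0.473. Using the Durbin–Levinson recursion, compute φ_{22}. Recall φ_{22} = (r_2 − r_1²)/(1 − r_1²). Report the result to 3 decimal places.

0.376

φ_{22} = (r_2 − r_1²) / (1 − r_1²)
r_1² = (-0.395)² = 0.156025
Numerator = 0.473 − 0.1560 = 0.3170; denominator = 1 − 0.1560 = 0.8440
φ_{22} = 0.3170 / 0.8440 = 0.376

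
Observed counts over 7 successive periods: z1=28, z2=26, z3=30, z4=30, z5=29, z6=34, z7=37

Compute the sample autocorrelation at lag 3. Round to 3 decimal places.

Mean z̄ = (28 + 26 + 30 + 30 + 29 + 34 + 37)/7 = 30.5714
Deviations from mean: -2.5714, -4.5714, -0.5714, -0.5714, -1.5714, 3.4286, 6.4286
Σ(z_t−z̄)(z_{t+3}−z̄) = (1.4694) + (7.1837) + (-1.9592) + (-3.6735) = 3.0204
Denominator Σ(z_t−z̄)² = 83.7143
r_3 = 3.0204 / 83.7143 = 0.036

0.036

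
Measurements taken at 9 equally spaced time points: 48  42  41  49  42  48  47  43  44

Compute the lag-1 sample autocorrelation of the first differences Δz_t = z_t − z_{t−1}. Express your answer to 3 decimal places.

First differences Δz: -6, -1, 8, -7, 6, -1, -4, 1
Mean of differences = -0.5000
Numerator Σ(Δz_t−Δz̄)(Δz_{t+1}−Δz̄) = -105.7500
Denominator Σ(Δz_t−Δz̄)² = 202.0000
r_1(Δz) = -105.7500 / 202.0000 = -0.524

-0.524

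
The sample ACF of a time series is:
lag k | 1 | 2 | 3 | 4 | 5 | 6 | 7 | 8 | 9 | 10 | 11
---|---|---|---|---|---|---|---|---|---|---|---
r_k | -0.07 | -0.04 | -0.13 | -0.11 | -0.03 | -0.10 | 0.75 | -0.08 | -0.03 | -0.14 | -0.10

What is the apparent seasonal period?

7

The largest autocorrelation is r_7 = 0.75; the remaining lags stay at or below -0.03.
The dominant spike at lag 7 indicates a seasonal period of 7.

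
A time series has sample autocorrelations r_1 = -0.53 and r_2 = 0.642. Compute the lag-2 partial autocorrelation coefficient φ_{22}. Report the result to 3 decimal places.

0.502

φ_{22} = (r_2 − r_1²) / (1 − r_1²)
r_1² = (-0.53)² = 0.2809
Numerator = 0.642 − 0.2809 = 0.3611; denominator = 1 − 0.2809 = 0.7191
φ_{22} = 0.3611 / 0.7191 = 0.502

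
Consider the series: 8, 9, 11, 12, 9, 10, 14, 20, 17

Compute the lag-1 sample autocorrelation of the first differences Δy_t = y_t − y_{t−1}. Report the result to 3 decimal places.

First differences Δy: 1, 2, 1, -3, 1, 4, 6, -3
Mean of differences = 1.1250
Numerator Σ(Δy_t−Δȳ)(Δy_{t+1}−Δȳ) = -5.6406
Denominator Σ(Δy_t−Δȳ)² = 66.8750
r_1(Δy) = -5.6406 / 66.8750 = -0.084

-0.084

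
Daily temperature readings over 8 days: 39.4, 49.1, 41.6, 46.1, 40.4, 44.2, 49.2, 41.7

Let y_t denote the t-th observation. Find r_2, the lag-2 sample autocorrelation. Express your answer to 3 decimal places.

Mean ȳ = (39.4 + 49.1 + 41.6 + 46.1 + 40.4 + 44.2 + 49.2 + 41.7)/8 = 43.9625
Numerator Σ_{t=1}^{6}(y_t−ȳ)(y_{t+2}−ȳ) = 11.4884
Denominator Σ(y_t−ȳ)² = 102.6588
r_2 = 11.4884 / 102.6588 = 0.112

0.112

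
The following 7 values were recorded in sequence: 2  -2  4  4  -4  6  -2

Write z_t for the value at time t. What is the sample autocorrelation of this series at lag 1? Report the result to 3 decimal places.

-0.673

Mean z̄ = (2 − 2 + 4 + 4 − 4 + 6 − 2)/7 = 1.1429
Deviations from mean: 0.8571, -3.1429, 2.8571, 2.8571, -5.1429, 4.8571, -3.1429
Numerator Σ_{t=1}^{6}(z_t−z̄)(z_{t+1}−z̄) = -58.4490
Denominator Σ(z_t−z̄)² = 86.8571
r_1 = -58.4490 / 86.8571 = -0.673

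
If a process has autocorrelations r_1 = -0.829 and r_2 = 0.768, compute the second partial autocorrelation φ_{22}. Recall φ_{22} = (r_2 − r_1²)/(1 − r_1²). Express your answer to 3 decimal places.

0.258

φ_{22} = (r_2 − r_1²) / (1 − r_1²)
r_1² = (-0.829)² = 0.687241
Numerator = 0.768 − 0.6872 = 0.0808; denominator = 1 − 0.6872 = 0.3128
φ_{22} = 0.0808 / 0.3128 = 0.258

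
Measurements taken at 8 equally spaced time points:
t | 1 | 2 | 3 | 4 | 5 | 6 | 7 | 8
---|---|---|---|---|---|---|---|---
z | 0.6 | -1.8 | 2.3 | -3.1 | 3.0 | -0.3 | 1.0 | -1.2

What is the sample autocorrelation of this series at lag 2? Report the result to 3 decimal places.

0.601

Mean z̄ = (0.6 − 1.8 + 2.3 − 3.1 + 3.0 − 0.3 + 1.0 − 1.2)/8 = 0.0625
Deviations from mean: 0.5375, -1.8625, 2.2375, -3.1625, 2.9375, -0.3625, 0.9375, -1.2625
Σ(z_t−z̄)(z_{t+2}−z̄) = (1.2027) + (5.8902) + (6.5727) + (1.1464) + (2.7539) + (0.4577) = 18.0234
Denominator Σ(z_t−z̄)² = 29.9988
r_2 = 18.0234 / 29.9988 = 0.601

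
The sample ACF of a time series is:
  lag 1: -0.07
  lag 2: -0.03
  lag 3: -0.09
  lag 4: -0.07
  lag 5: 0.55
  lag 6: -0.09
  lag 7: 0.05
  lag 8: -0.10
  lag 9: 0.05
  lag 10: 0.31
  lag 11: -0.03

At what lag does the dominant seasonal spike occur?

5

The largest autocorrelation is r_5 = 0.55, with a weaker echo at lag 10 (0.31); the remaining lags stay at or below 0.05.
The dominant spike at lag 5 indicates a seasonal period of 5.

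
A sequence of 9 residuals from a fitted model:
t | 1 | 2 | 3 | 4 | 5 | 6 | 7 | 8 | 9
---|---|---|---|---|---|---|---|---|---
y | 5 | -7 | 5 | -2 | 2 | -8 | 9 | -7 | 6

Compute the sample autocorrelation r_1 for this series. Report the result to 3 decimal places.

-0.817

Mean ȳ = (5 − 7 + 5 − 2 + 2 − 8 + 9 − 7 + 6)/9 = 0.3333
Numerator Σ_{t=1}^{8}(y_t−ȳ)(y_{t+1}−ȳ) = -274.4444
Denominator Σ(y_t−ȳ)² = 336.0000
r_1 = -274.4444 / 336.0000 = -0.817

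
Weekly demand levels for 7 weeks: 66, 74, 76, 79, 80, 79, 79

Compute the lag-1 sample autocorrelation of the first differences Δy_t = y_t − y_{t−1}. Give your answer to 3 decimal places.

First differences Δy: 8, 2, 3, 1, -1, 0
Mean of differences = 2.1667
Numerator Σ(Δy_t−Δȳ)(Δy_{t+1}−Δȳ) = 8.4722
Denominator Σ(Δy_t−Δȳ)² = 50.8333
r_1(Δy) = 8.4722 / 50.8333 = 0.167

0.167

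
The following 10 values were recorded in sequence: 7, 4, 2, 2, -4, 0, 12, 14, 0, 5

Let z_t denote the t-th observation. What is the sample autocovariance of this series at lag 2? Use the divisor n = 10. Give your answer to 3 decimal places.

Mean z̄ = (7 + 4 + 2 + 2 − 4 + 0 + 12 + 14 + 0 + 5)/10 = 4.2000
Σ_{t=1}^{8}(z_t−z̄)(z_{t+2}−z̄) = -108.4800
γ_2 = -108.4800 / 10 = -10.848

-10.848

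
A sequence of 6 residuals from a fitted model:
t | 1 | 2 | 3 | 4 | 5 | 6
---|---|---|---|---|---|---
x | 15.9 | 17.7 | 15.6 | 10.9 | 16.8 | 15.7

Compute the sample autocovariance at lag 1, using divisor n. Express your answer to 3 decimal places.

Mean x̄ = (15.9 + 17.7 + 15.6 + 10.9 + 16.8 + 15.7)/6 = 15.4333
Σ_{t=1}^{5}(x_t−x̄)(x_{t+1}−x̄) = -5.1511
γ_1 = -5.1511 / 6 = -0.859

-0.859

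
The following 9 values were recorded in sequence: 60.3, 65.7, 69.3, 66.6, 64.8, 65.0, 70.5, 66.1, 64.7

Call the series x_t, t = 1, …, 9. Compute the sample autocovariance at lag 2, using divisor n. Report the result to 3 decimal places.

Mean x̄ = (60.3 + 65.7 + 69.3 + 66.6 + 64.8 + 65.0 + 70.5 + 66.1 + 64.7)/9 = 65.8889
Σ_{t=1}^{7}(x_t−x̄)(x_{t+2}−x̄) = -34.2358
γ_2 = -34.2358 / 9 = -3.804

-3.804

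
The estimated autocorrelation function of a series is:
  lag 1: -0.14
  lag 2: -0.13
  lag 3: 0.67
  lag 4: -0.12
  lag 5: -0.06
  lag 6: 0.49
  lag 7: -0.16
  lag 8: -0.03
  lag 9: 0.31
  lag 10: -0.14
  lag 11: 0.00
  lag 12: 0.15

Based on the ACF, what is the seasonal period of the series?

3

The largest autocorrelation is r_3 = 0.67, with weaker echoes at lags 6 (0.49), 9 (0.31) and 12 (0.15); the remaining lags stay at or below 0.00.
The dominant spike at lag 3 indicates a seasonal period of 3.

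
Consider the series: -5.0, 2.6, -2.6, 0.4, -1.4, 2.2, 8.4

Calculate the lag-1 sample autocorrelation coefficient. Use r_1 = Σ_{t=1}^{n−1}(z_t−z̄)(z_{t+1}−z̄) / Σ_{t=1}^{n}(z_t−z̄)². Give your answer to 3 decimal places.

Mean z̄ = (-5.0 + 2.6 − 2.6 + 0.4 − 1.4 + 2.2 + 8.4)/7 = 0.6571
Numerator Σ_{t=1}^{6}(z_t−z̄)(z_{t+1}−z̄) = -7.1804
Denominator Σ(z_t−z̄)² = 113.0171
r_1 = -7.1804 / 113.0171 = -0.064

-0.064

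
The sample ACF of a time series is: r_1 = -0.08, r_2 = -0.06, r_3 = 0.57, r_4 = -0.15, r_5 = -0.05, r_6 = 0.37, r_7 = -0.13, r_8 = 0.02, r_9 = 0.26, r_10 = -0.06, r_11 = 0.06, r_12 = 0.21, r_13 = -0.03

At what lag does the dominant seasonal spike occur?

3

The largest autocorrelation is r_3 = 0.57, with weaker echoes at lags 6 (0.37), 9 (0.26) and 12 (0.21); the remaining lags stay at or below 0.06.
The dominant spike at lag 3 indicates a seasonal period of 3.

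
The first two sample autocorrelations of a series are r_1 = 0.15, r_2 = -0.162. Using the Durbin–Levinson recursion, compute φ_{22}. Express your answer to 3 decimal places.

-0.189

φ_{22} = (r_2 − r_1²) / (1 − r_1²)
r_1² = (0.15)² = 0.0225
Numerator = -0.162 − 0.0225 = -0.1845; denominator = 1 − 0.0225 = 0.9775
φ_{22} = -0.1845 / 0.9775 = -0.189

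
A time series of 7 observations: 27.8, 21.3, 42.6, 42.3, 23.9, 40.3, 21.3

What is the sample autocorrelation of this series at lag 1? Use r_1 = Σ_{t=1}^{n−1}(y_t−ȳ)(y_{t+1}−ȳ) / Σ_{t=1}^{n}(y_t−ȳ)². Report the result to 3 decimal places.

-0.323

Mean ȳ = (27.8 + 21.3 + 42.6 + 42.3 + 23.9 + 40.3 + 21.3)/7 = 31.3571
Numerator Σ_{t=1}^{6}(y_t−ȳ)(y_{t+1}−ȳ) = -192.4976
Denominator Σ(y_t−ȳ)² = 596.6771
r_1 = -192.4976 / 596.6771 = -0.323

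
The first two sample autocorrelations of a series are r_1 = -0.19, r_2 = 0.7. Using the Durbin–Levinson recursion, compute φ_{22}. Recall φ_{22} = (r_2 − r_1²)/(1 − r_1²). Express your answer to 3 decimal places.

0.689

φ_{22} = (r_2 − r_1²) / (1 − r_1²)
r_1² = (-0.19)² = 0.0361
Numerator = 0.7 − 0.0361 = 0.6639; denominator = 1 − 0.0361 = 0.9639
φ_{22} = 0.6639 / 0.9639 = 0.689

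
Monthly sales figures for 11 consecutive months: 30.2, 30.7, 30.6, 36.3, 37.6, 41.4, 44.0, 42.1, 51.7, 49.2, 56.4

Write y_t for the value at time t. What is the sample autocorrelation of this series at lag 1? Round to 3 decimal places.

0.645

Mean ȳ = (30.2 + 30.7 + 30.6 + 36.3 + 37.6 + 41.4 + 44.0 + 42.1 + 51.7 + 49.2 + 56.4)/11 = 40.9273
Numerator Σ_{t=1}^{10}(y_t−ȳ)(y_{t+1}−ȳ) = 511.7520
Denominator Σ(y_t−ȳ)² = 793.7418
r_1 = 511.7520 / 793.7418 = 0.645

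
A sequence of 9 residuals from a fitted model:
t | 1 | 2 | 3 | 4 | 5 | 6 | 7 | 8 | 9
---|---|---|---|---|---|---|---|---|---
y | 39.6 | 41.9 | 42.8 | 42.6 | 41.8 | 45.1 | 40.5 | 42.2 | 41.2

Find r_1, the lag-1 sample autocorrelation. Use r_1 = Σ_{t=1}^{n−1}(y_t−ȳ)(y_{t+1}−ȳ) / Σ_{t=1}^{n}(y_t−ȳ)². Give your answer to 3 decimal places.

-0.264

Mean ȳ = (39.6 + 41.9 + 42.8 + 42.6 + 41.8 + 45.1 + 40.5 + 42.2 + 41.2)/9 = 41.9667
Numerator Σ_{t=1}^{8}(y_t−ȳ)(y_{t+1}−ȳ) = -5.1144
Denominator Σ(y_t−ȳ)² = 19.3400
r_1 = -5.1144 / 19.3400 = -0.264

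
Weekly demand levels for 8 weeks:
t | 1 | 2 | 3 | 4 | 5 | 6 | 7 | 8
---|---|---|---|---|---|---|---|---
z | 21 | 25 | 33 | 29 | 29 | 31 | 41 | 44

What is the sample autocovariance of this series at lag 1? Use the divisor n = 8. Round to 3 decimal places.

22.045

Mean z̄ = (21 + 25 + 33 + 29 + 29 + 31 + 41 + 44)/8 = 31.6250
Deviations: -10.6250, -6.6250, 1.3750, -2.6250, -2.6250, -0.6250, 9.3750, 12.3750
Σ_{t=1}^{7}(z_t−z̄)(z_{t+1}−z̄) = 176.3594
γ_1 = 176.3594 / 8 = 22.045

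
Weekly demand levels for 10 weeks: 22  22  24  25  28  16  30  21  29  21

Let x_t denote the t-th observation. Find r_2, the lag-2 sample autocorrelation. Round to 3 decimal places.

0.459

Mean x̄ = (22 + 22 + 24 + 25 + 28 + 16 + 30 + 21 + 29 + 21)/10 = 23.8000
Numerator Σ_{t=1}^{8}(x_t−x̄)(x_{t+2}−x̄) = 76.9200
Denominator Σ(x_t−x̄)² = 167.6000
r_2 = 76.9200 / 167.6000 = 0.459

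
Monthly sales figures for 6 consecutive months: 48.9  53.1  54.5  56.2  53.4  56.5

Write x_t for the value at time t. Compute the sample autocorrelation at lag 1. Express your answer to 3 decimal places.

0.069

Mean x̄ = (48.9 + 53.1 + 54.5 + 56.2 + 53.4 + 56.5)/6 = 53.7667
Σ(x_t−x̄)(x_{t+1}−x̄) = (3.2444) + (-0.4889) + (1.7844) + (-0.8922) + (-1.0022) = 2.6456
Denominator Σ(x_t−x̄)² = 38.1933
r_1 = 2.6456 / 38.1933 = 0.069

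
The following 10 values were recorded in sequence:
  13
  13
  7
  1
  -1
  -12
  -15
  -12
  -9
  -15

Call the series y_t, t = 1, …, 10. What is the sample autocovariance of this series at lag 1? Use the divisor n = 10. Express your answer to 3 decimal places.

Mean ȳ = (13 + 13 + 7 + 1 − 1 − 12 − 15 − 12 − 9 − 15)/10 = -3.0000
Σ_{t=1}^{9}(y_t−ȳ)(y_{t+1}−ȳ) = 788.0000
γ_1 = 788.0000 / 10 = 78.800

78.800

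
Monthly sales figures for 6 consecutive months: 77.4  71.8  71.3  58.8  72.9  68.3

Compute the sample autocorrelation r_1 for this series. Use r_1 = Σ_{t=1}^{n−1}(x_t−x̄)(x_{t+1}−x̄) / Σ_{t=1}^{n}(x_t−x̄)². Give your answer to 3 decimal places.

-0.183

Mean x̄ = (77.4 + 71.8 + 71.3 + 58.8 + 72.9 + 68.3)/6 = 70.0833
Deviations from mean: 7.3167, 1.7167, 1.2167, -11.2833, 2.8167, -1.7833
Σ(x_t−x̄)(x_{t+1}−x̄) = (12.5603) + (2.0886) + (-13.7281) + (-31.7814) + (-5.0231) = -35.8836
Denominator Σ(x_t−x̄)² = 196.3883
r_1 = -35.8836 / 196.3883 = -0.183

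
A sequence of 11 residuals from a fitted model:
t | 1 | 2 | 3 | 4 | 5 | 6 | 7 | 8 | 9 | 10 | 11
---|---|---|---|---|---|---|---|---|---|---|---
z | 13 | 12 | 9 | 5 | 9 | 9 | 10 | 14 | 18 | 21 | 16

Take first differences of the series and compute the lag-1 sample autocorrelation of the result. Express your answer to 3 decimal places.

First differences Δz: -1, -3, -4, 4, 0, 1, 4, 4, 3, -5
Mean of differences = 0.3000
Numerator Σ(Δz_t−Δz̄)(Δz_{t+1}−Δz̄) = 13.2100
Denominator Σ(Δz_t−Δz̄)² = 108.1000
r_1(Δz) = 13.2100 / 108.1000 = 0.122

0.122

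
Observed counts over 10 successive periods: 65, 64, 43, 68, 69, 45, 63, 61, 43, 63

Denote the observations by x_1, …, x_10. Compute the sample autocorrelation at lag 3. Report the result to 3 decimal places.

Mean x̄ = (65 + 64 + 43 + 68 + 69 + 45 + 63 + 61 + 43 + 63)/10 = 58.4000
Σ(x_t−x̄)(x_{t+3}−x̄) = (63.3600) + (59.3600) + (206.3600) + (44.1600) + (27.5600) + (206.3600) + (21.1600) = 628.3200
Denominator Σ(x_t−x̄)² = 982.4000
r_3 = 628.3200 / 982.4000 = 0.640

0.640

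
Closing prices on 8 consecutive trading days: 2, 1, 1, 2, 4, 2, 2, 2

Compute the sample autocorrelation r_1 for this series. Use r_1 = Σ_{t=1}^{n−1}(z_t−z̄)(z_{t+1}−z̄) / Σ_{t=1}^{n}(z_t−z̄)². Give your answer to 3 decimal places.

Mean z̄ = (2 + 1 + 1 + 2 + 4 + 2 + 2 + 2)/8 = 2.0000
Deviations from mean: 0.0000, -1.0000, -1.0000, 0.0000, 2.0000, 0.0000, 0.0000, 0.0000
Σ(z_t−z̄)(z_{t+1}−z̄) = (0.0000) + (1.0000) + (0.0000) + (0.0000) + (0.0000) + (0.0000) + (0.0000) = 1.0000
Denominator Σ(z_t−z̄)² = 6.0000
r_1 = 1.0000 / 6.0000 = 0.167

0.167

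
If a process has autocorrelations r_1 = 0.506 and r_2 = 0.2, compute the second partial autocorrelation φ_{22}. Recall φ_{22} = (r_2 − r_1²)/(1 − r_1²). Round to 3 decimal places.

-0.075

φ_{22} = (r_2 − r_1²) / (1 − r_1²)
r_1² = (0.506)² = 0.256036
Numerator = 0.2 − 0.2560 = -0.0560; denominator = 1 − 0.2560 = 0.7440
φ_{22} = -0.0560 / 0.7440 = -0.075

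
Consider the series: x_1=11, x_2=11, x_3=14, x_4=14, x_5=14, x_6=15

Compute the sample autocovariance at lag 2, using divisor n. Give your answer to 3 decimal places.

Mean x̄ = (11 + 11 + 14 + 14 + 14 + 15)/6 = 13.1667
Deviations: -2.1667, -2.1667, 0.8333, 0.8333, 0.8333, 1.8333
Σ_{t=1}^{4}(x_t−x̄)(x_{t+2}−x̄) = -1.3889
γ_2 = -1.3889 / 6 = -0.231

-0.231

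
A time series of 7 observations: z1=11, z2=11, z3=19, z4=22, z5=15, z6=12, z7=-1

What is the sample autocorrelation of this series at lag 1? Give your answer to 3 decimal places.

Mean z̄ = (11 + 11 + 19 + 22 + 15 + 12 − 1)/7 = 12.7143
Deviations from mean: -1.7143, -1.7143, 6.2857, 9.2857, 2.2857, -0.7143, -13.7143
Σ(z_t−z̄)(z_{t+1}−z̄) = (2.9388) + (-10.7755) + (58.3673) + (21.2245) + (-1.6327) + (9.7959) = 79.9184
Denominator Σ(z_t−z̄)² = 325.4286
r_1 = 79.9184 / 325.4286 = 0.246

0.246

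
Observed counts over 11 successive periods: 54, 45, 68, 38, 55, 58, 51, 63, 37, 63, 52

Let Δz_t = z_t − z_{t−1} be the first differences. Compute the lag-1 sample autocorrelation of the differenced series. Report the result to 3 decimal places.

First differences Δz: -9, 23, -30, 17, 3, -7, 12, -26, 26, -11
Mean of differences = -0.2000
Numerator Σ(Δz_t−Δz̄)(Δz_{t+1}−Δz̄) = -2731.4400
Denominator Σ(Δz_t−Δz̄)² = 3473.6000
r_1(Δz) = -2731.4400 / 3473.6000 = -0.786

-0.786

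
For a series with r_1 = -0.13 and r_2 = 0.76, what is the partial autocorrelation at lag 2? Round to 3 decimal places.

0.756

φ_{22} = (r_2 − r_1²) / (1 − r_1²)
r_1² = (-0.13)² = 0.0169
Numerator = 0.76 − 0.0169 = 0.7431; denominator = 1 − 0.0169 = 0.9831
φ_{22} = 0.7431 / 0.9831 = 0.756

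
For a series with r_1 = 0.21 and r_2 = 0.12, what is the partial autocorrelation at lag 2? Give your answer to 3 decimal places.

φ_{22} = (r_2 − r_1²) / (1 − r_1²)
r_1² = (0.21)² = 0.0441
Numerator = 0.12 − 0.0441 = 0.0759; denominator = 1 − 0.0441 = 0.9559
φ_{22} = 0.0759 / 0.9559 = 0.079

0.079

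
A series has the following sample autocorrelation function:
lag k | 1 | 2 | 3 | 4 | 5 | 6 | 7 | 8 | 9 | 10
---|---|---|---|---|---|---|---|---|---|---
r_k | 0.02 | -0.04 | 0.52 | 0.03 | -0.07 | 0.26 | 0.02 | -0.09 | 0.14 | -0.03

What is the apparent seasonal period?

3

The largest autocorrelation is r_3 = 0.52, with a weaker echo at lag 6 (0.26); the remaining lags stay at or below 0.14.
The dominant spike at lag 3 indicates a seasonal period of 3.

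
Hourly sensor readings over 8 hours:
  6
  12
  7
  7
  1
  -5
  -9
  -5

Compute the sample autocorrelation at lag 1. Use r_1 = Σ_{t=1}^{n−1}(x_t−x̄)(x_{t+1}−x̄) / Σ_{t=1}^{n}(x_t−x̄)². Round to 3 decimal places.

0.703

Mean x̄ = (6 + 12 + 7 + 7 + 1 − 5 − 9 − 5)/8 = 1.7500
Deviations from mean: 4.2500, 10.2500, 5.2500, 5.2500, -0.7500, -6.7500, -10.7500, -6.7500
Σ(x_t−x̄)(x_{t+1}−x̄) = (43.5625) + (53.8125) + (27.5625) + (-3.9375) + (5.0625) + (72.5625) + (72.5625) = 271.1875
Denominator Σ(x_t−x̄)² = 385.5000
r_1 = 271.1875 / 385.5000 = 0.703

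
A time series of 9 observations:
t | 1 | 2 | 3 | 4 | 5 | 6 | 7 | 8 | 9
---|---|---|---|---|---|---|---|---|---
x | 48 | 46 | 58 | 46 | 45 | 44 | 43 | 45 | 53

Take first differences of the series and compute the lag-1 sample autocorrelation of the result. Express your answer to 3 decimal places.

-0.388

First differences Δx: -2, 12, -12, -1, -1, -1, 2, 8
Mean of differences = 0.6250
Numerator Σ(Δx_t−Δx̄)(Δx_{t+1}−Δx̄) = -139.7656
Denominator Σ(Δx_t−Δx̄)² = 359.8750
r_1(Δx) = -139.7656 / 359.8750 = -0.388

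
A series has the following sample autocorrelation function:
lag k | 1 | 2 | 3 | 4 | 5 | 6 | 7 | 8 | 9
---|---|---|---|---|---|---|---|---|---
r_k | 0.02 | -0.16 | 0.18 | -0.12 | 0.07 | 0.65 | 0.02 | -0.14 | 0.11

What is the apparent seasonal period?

6

The largest autocorrelation is r_6 = 0.65; the remaining lags stay at or below 0.18.
The dominant spike at lag 6 indicates a seasonal period of 6.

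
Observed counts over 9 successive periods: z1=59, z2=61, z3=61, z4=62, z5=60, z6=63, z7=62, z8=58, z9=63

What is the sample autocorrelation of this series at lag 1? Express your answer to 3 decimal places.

Mean z̄ = (59 + 61 + 61 + 62 + 60 + 63 + 62 + 58 + 63)/9 = 61.0000
Numerator Σ_{t=1}^{8}(z_t−z̄)(z_{t+1}−z̄) = -10.0000
Denominator Σ(z_t−z̄)² = 24.0000
r_1 = -10.0000 / 24.0000 = -0.417

-0.417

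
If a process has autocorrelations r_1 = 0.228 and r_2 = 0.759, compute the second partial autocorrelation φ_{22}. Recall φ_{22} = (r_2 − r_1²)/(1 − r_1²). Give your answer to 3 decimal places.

0.746

φ_{22} = (r_2 − r_1²) / (1 − r_1²)
r_1² = (0.228)² = 0.051984
Numerator = 0.759 − 0.0520 = 0.7070; denominator = 1 − 0.0520 = 0.9480
φ_{22} = 0.7070 / 0.9480 = 0.746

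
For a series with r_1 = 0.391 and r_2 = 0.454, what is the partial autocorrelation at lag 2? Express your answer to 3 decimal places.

φ_{22} = (r_2 − r_1²) / (1 − r_1²)
r_1² = (0.391)² = 0.152881
Numerator = 0.454 − 0.1529 = 0.3011; denominator = 1 − 0.1529 = 0.8471
φ_{22} = 0.3011 / 0.8471 = 0.355

0.355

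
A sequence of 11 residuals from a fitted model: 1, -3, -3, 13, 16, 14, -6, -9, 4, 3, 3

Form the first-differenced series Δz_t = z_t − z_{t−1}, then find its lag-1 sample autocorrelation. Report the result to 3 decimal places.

First differences Δz: -4, 0, 16, 3, -2, -20, -3, 13, -1, 0
Mean of differences = 0.2000
Numerator Σ(Δz_t−Δz̄)(Δz_{t+1}−Δz̄) = 88.7600
Denominator Σ(Δz_t−Δz̄)² = 863.6000
r_1(Δz) = 88.7600 / 863.6000 = 0.103

0.103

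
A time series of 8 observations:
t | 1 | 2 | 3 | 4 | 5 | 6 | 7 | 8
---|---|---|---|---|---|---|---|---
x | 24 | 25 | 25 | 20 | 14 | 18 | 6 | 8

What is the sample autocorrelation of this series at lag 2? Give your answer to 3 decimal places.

Mean x̄ = (24 + 25 + 25 + 20 + 14 + 18 + 6 + 8)/8 = 17.5000
Σ(x_t−x̄)(x_{t+2}−x̄) = (48.7500) + (18.7500) + (-26.2500) + (1.2500) + (40.2500) + (-4.7500) = 78.0000
Denominator Σ(x_t−x̄)² = 396.0000
r_2 = 78.0000 / 396.0000 = 0.197

0.197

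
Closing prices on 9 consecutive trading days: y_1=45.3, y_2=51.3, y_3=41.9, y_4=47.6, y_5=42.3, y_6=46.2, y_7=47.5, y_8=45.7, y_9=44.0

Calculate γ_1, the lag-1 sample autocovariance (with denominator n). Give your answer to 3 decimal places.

-4.239

Mean ȳ = (45.3 + 51.3 + 41.9 + 47.6 + 42.3 + 46.2 + 47.5 + 45.7 + 44.0)/9 = 45.7556
Σ_{t=1}^{8}(y_t−ȳ)(y_{t+1}−ȳ) = -38.1475
γ_1 = -38.1475 / 9 = -4.239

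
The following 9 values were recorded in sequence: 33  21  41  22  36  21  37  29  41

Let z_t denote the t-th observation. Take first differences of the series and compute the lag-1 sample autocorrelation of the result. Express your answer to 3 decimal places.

-0.880

First differences Δz: -12, 20, -19, 14, -15, 16, -8, 12
Mean of differences = 1.0000
Numerator Σ(Δz_t−Δz̄)(Δz_{t+1}−Δz̄) = -1569.0000
Denominator Σ(Δz_t−Δz̄)² = 1782.0000
r_1(Δz) = -1569.0000 / 1782.0000 = -0.880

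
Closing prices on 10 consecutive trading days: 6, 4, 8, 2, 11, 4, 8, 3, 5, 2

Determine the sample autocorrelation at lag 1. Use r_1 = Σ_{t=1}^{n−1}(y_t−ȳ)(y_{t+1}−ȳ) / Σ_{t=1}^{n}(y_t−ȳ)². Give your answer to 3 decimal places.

-0.609

Mean ȳ = (6 + 4 + 8 + 2 + 11 + 4 + 8 + 3 + 5 + 2)/10 = 5.3000
Numerator Σ_{t=1}^{9}(y_t−ȳ)(y_{t+1}−ȳ) = -47.5900
Denominator Σ(y_t−ȳ)² = 78.1000
r_1 = -47.5900 / 78.1000 = -0.609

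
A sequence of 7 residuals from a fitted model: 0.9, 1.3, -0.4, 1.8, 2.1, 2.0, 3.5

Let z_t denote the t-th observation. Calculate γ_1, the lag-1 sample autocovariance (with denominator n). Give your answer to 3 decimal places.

Mean z̄ = (0.9 + 1.3 − 0.4 + 1.8 + 2.1 + 2.0 + 3.5)/7 = 1.6000
Deviations: -0.7000, -0.3000, -2.0000, 0.2000, 0.5000, 0.4000, 1.9000
Σ_{t=1}^{6}(z_t−z̄)(z_{t+1}−z̄) = 1.4700
γ_1 = 1.4700 / 7 = 0.210

0.210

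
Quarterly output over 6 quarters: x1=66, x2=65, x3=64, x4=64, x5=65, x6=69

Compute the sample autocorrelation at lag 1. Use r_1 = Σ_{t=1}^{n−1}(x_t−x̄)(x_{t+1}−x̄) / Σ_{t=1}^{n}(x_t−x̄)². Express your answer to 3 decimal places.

0.100

Mean x̄ = (66 + 65 + 64 + 64 + 65 + 69)/6 = 65.5000
Deviations from mean: 0.5000, -0.5000, -1.5000, -1.5000, -0.5000, 3.5000
Σ(x_t−x̄)(x_{t+1}−x̄) = (-0.2500) + (0.7500) + (2.2500) + (0.7500) + (-1.7500) = 1.7500
Denominator Σ(x_t−x̄)² = 17.5000
r_1 = 1.7500 / 17.5000 = 0.100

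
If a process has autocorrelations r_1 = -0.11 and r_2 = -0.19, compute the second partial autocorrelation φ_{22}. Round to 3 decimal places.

φ_{22} = (r_2 − r_1²) / (1 − r_1²)
r_1² = (-0.11)² = 0.0121
Numerator = -0.19 − 0.0121 = -0.2021; denominator = 1 − 0.0121 = 0.9879
φ_{22} = -0.2021 / 0.9879 = -0.205

-0.205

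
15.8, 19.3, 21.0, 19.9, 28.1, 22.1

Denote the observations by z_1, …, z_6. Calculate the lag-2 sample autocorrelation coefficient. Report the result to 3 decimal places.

Mean z̄ = (15.8 + 19.3 + 21.0 + 19.9 + 28.1 + 22.1)/6 = 21.0333
Deviations from mean: -5.2333, -1.7333, -0.0333, -1.1333, 7.0667, 1.0667
Σ(z_t−z̄)(z_{t+2}−z̄) = (0.1744) + (1.9644) + (-0.2356) + (-1.2089) = 0.6944
Denominator Σ(z_t−z̄)² = 82.7533
r_2 = 0.6944 / 82.7533 = 0.008

0.008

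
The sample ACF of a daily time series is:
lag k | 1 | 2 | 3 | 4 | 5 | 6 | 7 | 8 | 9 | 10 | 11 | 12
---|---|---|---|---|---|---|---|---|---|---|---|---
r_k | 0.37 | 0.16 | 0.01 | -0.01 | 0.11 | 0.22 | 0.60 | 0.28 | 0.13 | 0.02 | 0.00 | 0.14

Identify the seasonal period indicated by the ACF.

7

The largest autocorrelation is r_7 = 0.60; the remaining lags stay at or below 0.37. The elevated value at lag 1 (0.37), dropping to 0.16 at lag 2, reflects decaying short-term dependence rather than seasonality.
The dominant spike at lag 7 indicates a seasonal period of 7.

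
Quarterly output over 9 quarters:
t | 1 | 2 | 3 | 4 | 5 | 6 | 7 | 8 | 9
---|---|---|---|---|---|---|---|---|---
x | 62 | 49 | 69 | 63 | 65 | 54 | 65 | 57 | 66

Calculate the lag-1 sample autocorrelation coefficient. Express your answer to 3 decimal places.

Mean x̄ = (62 + 49 + 69 + 63 + 65 + 54 + 65 + 57 + 66)/9 = 61.1111
Numerator Σ_{t=1}^{8}(x_t−x̄)(x_{t+1}−x̄) = -175.4568
Denominator Σ(x_t−x̄)² = 334.8889
r_1 = -175.4568 / 334.8889 = -0.524

-0.524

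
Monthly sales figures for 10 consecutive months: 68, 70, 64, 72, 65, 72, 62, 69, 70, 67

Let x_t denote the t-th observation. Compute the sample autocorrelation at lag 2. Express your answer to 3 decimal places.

0.433

Mean x̄ = (68 + 70 + 64 + 72 + 65 + 72 + 62 + 69 + 70 + 67)/10 = 67.9000
Numerator Σ_{t=1}^{8}(x_t−x̄)(x_{t+2}−x̄) = 44.5800
Denominator Σ(x_t−x̄)² = 102.9000
r_2 = 44.5800 / 102.9000 = 0.433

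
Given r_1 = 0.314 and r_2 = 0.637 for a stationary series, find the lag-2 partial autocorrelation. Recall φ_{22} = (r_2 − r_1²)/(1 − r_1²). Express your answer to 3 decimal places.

φ_{22} = (r_2 − r_1²) / (1 − r_1²)
r_1² = (0.314)² = 0.098596
Numerator = 0.637 − 0.0986 = 0.5384; denominator = 1 − 0.0986 = 0.9014
φ_{22} = 0.5384 / 0.9014 = 0.597

0.597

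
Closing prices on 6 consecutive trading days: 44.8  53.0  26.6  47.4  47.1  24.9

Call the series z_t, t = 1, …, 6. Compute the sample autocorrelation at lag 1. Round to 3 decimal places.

Mean z̄ = (44.8 + 53.0 + 26.6 + 47.4 + 47.1 + 24.9)/6 = 40.6333
Deviations from mean: 4.1667, 12.3667, -14.0333, 6.7667, 6.4667, -15.7333
Σ(z_t−z̄)(z_{t+1}−z̄) = (51.5278) + (-173.5456) + (-94.9589) + (43.7578) + (-101.7422) = -274.9611
Denominator Σ(z_t−z̄)² = 702.3733
r_1 = -274.9611 / 702.3733 = -0.391

-0.391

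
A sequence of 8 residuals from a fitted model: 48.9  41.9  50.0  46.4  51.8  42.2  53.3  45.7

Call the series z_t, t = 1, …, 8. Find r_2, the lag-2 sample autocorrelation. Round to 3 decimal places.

0.489

Mean z̄ = (48.9 + 41.9 + 50.0 + 46.4 + 51.8 + 42.2 + 53.3 + 45.7)/8 = 47.5250
Σ(z_t−z̄)(z_{t+2}−z̄) = (3.4031) + (6.3281) + (10.5806) + (5.9906) + (24.6881) + (9.7181) = 60.7088
Denominator Σ(z_t−z̄)² = 124.2350
r_2 = 60.7088 / 124.2350 = 0.489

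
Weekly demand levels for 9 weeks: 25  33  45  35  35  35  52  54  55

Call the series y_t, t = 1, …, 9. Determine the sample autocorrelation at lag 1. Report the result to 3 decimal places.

Mean ȳ = (25 + 33 + 45 + 35 + 35 + 35 + 52 + 54 + 55)/9 = 41.0000
Numerator Σ_{t=1}^{8}(y_t−ȳ)(y_{t+1}−ȳ) = 403.0000
Denominator Σ(y_t−ȳ)² = 930.0000
r_1 = 403.0000 / 930.0000 = 0.433

0.433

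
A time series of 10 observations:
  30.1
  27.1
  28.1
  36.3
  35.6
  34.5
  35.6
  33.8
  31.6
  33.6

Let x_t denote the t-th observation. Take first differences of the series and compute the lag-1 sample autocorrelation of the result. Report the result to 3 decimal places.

-0.058

First differences Δx: -3.0, 1.0, 8.2, -0.7, -1.1, 1.1, -1.8, -2.2, 2.0
Mean of differences = 0.3889
Numerator Σ(Δx_t−Δx̄)(Δx_{t+1}−Δx̄) = -5.3012
Denominator Σ(Δx_t−Δx̄)² = 90.8689
r_1(Δx) = -5.3012 / 90.8689 = -0.058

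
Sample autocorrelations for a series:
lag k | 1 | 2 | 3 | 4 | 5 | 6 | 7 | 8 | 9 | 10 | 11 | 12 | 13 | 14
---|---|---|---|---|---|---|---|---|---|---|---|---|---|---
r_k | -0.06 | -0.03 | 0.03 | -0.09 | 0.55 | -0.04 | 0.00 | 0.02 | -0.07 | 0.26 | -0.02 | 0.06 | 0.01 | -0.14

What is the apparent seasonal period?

5

The largest autocorrelation is r_5 = 0.55, with a weaker echo at lag 10 (0.26); the remaining lags stay at or below 0.06.
The dominant spike at lag 5 indicates a seasonal period of 5.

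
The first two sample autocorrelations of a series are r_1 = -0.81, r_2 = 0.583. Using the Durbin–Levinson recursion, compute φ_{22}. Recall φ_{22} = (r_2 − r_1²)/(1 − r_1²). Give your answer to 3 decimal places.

-0.213

φ_{22} = (r_2 − r_1²) / (1 − r_1²)
r_1² = (-0.81)² = 0.6561
Numerator = 0.583 − 0.6561 = -0.0731; denominator = 1 − 0.6561 = 0.3439
φ_{22} = -0.0731 / 0.3439 = -0.213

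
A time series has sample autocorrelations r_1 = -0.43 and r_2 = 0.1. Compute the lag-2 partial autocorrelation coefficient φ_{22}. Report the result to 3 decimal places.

φ_{22} = (r_2 − r_1²) / (1 − r_1²)
r_1² = (-0.43)² = 0.1849
Numerator = 0.1 − 0.1849 = -0.0849; denominator = 1 − 0.1849 = 0.8151
φ_{22} = -0.0849 / 0.8151 = -0.104

-0.104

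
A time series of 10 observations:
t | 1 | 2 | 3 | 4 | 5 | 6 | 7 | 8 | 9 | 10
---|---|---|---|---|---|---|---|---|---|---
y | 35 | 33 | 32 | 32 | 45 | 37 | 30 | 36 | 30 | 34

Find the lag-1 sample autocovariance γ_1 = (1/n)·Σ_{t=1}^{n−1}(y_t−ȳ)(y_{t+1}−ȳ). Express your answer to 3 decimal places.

-1.336

Mean ȳ = (35 + 33 + 32 + 32 + 45 + 37 + 30 + 36 + 30 + 34)/10 = 34.4000
Σ_{t=1}^{9}(y_t−ȳ)(y_{t+1}−ȳ) = -13.3600
γ_1 = -13.3600 / 10 = -1.336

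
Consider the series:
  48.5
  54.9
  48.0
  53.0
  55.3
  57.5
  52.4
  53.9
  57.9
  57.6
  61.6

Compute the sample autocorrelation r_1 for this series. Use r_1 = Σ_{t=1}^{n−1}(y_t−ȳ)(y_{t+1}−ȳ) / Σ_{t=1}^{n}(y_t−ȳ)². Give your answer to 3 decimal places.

Mean ȳ = (48.5 + 54.9 + 48.0 + 53.0 + 55.3 + 57.5 + 52.4 + 53.9 + 57.9 + 57.6 + 61.6)/11 = 54.6000
Numerator Σ_{t=1}^{10}(y_t−ȳ)(y_{t+1}−ȳ) = 31.4100
Denominator Σ(y_t−ȳ)² = 166.5400
r_1 = 31.4100 / 166.5400 = 0.189

0.189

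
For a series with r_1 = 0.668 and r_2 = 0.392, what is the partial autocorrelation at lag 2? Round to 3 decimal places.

-0.098

φ_{22} = (r_2 − r_1²) / (1 − r_1²)
r_1² = (0.668)² = 0.446224
Numerator = 0.392 − 0.4462 = -0.0542; denominator = 1 − 0.4462 = 0.5538
φ_{22} = -0.0542 / 0.5538 = -0.098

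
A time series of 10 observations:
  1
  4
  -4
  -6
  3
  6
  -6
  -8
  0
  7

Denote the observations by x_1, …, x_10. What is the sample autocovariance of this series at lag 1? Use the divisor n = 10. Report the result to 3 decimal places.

2.061

Mean x̄ = (1 + 4 − 4 − 6 + 3 + 6 − 6 − 8 + 0 + 7)/10 = -0.3000
Σ_{t=1}^{9}(x_t−x̄)(x_{t+1}−x̄) = 20.6100
γ_1 = 20.6100 / 10 = 2.061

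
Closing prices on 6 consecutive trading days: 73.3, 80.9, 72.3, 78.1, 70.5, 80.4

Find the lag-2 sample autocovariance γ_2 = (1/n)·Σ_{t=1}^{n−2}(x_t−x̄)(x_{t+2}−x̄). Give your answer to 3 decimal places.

8.287

Mean x̄ = (73.3 + 80.9 + 72.3 + 78.1 + 70.5 + 80.4)/6 = 75.9167
Deviations: -2.6167, 4.9833, -3.6167, 2.1833, -5.4167, 4.4833
Σ_{t=1}^{4}(x_t−x̄)(x_{t+2}−x̄) = 49.7228
γ_2 = 49.7228 / 6 = 8.287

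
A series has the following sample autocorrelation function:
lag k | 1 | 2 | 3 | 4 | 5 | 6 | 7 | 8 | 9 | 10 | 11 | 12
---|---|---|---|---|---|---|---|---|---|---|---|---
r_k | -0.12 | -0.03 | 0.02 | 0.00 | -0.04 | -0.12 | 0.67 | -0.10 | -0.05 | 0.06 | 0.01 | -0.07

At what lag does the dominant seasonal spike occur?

7

The largest autocorrelation is r_7 = 0.67; the remaining lags stay at or below 0.06.
The dominant spike at lag 7 indicates a seasonal period of 7.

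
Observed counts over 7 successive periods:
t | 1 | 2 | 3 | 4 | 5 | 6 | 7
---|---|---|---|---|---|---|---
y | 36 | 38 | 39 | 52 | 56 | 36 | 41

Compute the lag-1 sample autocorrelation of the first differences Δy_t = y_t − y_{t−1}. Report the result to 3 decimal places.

First differences Δy: 2, 1, 13, 4, -20, 5
Mean of differences = 0.8333
Numerator Σ(Δy_t−Δȳ)(Δy_{t+1}−Δȳ) = -112.0278
Denominator Σ(Δy_t−Δȳ)² = 610.8333
r_1(Δy) = -112.0278 / 610.8333 = -0.183

-0.183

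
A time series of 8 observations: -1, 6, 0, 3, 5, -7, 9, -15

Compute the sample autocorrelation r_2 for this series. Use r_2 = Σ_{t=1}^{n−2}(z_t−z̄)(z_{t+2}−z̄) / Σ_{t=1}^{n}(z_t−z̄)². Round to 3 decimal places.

Mean z̄ = (-1 + 6 + 0 + 3 + 5 − 7 + 9 − 15)/8 = 0.0000
Deviations from mean: -1.0000, 6.0000, 0.0000, 3.0000, 5.0000, -7.0000, 9.0000, -15.0000
Σ(z_t−z̄)(z_{t+2}−z̄) = (0.0000) + (18.0000) + (0.0000) + (-21.0000) + (45.0000) + (105.0000) = 147.0000
Denominator Σ(z_t−z̄)² = 426.0000
r_2 = 147.0000 / 426.0000 = 0.345

0.345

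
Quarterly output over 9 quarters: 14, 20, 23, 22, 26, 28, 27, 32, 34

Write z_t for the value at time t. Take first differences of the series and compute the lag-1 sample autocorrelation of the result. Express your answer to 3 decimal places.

-0.310

First differences Δz: 6, 3, -1, 4, 2, -1, 5, 2
Mean of differences = 2.5000
Numerator Σ(Δz_t−Δz̄)(Δz_{t+1}−Δz̄) = -14.2500
Denominator Σ(Δz_t−Δz̄)² = 46.0000
r_1(Δz) = -14.2500 / 46.0000 = -0.310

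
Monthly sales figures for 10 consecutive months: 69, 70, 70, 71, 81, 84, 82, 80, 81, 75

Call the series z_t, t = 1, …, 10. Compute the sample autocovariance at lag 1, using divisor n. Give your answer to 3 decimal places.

Mean z̄ = (69 + 70 + 70 + 71 + 81 + 84 + 82 + 80 + 81 + 75)/10 = 76.3000
Σ_{t=1}^{9}(z_t−z̄)(z_{t+1}−z̄) = 206.6100
γ_1 = 206.6100 / 10 = 20.661

20.661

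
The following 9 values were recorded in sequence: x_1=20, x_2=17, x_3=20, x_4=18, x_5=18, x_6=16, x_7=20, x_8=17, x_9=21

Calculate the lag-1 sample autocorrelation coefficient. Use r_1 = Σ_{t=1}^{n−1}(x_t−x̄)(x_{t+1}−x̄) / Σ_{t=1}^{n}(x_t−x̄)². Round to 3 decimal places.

Mean x̄ = (20 + 17 + 20 + 18 + 18 + 16 + 20 + 17 + 21)/9 = 18.5556
Numerator Σ_{t=1}^{8}(x_t−x̄)(x_{t+1}−x̄) = -13.3086
Denominator Σ(x_t−x̄)² = 24.2222
r_1 = -13.3086 / 24.2222 = -0.549

-0.549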